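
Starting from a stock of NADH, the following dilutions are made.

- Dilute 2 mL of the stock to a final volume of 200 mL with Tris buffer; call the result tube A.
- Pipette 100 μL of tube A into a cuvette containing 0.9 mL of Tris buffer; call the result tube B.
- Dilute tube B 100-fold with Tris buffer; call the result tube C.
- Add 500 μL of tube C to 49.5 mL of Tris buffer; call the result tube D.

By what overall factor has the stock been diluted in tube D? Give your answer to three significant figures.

1.00 × 10^7

Step 1: 2 mL brought to 200 mL → factor 200/2 = 100
Step 2: 100 μL + 0.9 mL = 1000 μL total → factor 1000/100 = 10
Step 3: 100-fold → factor 100
Step 4: 500 μL + 49.5 mL = 50000 μL total → factor 50000/500 = 100
Overall dilution factor = 100 × 10 × 100 × 100 = 1 × 10^7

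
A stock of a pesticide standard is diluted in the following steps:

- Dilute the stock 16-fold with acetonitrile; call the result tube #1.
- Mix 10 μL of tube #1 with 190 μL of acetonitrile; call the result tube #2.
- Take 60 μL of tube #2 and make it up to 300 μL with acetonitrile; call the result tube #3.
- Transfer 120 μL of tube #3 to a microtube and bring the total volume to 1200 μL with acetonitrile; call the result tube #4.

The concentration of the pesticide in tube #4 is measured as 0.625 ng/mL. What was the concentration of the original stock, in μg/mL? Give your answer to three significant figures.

10.0 μg/mL

Step 1: 16-fold → factor 16
Step 2: 10 μL + 190 μL = 200 μL total → factor 200/10 = 20
Step 3: 60 μL brought to 300 μL → factor 300/60 = 5
Step 4: 120 μL brought to 1200 μL → factor 1200/120 = 10
Overall dilution factor = 16 × 20 × 5 × 10 = 16000
Stock = 0.625 ng/mL × 16000 = 1.000 × 10^4 ng/mL = 10.0 μg/mL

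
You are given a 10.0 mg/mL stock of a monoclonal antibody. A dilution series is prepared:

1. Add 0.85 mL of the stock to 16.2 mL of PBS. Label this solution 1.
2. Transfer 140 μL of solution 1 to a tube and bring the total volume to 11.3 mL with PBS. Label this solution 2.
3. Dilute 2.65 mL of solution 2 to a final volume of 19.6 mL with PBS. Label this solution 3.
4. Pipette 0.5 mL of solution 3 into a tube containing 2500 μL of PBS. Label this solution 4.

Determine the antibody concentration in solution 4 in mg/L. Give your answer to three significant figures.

Step 1: 0.85 mL + 16.2 mL = 17.05 mL total → factor 17.05/0.85 = 20.059
Step 2: 140 μL brought to 11.3 mL → factor 11300/140 = 80.714
Step 3: 2.65 mL brought to 19.6 mL → factor 19.6/2.65 = 7.3962
Step 4: 0.5 mL + 2500 μL = 3 mL total → factor 3/0.5 = 6
Overall dilution factor = 20.059 × 80.714 × 7.3962 × 6 = 71848
Final = 10.0 mg/mL / 71848 = 0.0001392 mg/mL = 0.139 mg/L

0.139 mg/L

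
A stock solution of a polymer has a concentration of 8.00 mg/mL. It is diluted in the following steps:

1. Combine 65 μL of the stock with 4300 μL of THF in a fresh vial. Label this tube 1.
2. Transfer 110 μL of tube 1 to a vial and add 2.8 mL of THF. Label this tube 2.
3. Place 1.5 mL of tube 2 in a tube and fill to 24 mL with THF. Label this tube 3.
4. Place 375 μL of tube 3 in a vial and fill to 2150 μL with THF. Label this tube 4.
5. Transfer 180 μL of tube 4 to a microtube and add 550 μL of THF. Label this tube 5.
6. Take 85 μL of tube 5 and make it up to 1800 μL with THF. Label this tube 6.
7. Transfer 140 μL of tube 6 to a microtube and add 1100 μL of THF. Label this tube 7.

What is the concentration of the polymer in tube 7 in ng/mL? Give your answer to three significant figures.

Step 1: 65 μL + 4300 μL = 4365 μL total → factor 4365/65 = 67.154
Step 2: 110 μL + 2.8 mL = 2910 μL total → factor 2910/110 = 26.455
Step 3: 1.5 mL brought to 24 mL → factor 24/1.5 = 16
Step 4: 375 μL brought to 2150 μL → factor 2150/375 = 5.7333
Step 5: 180 μL + 550 μL = 730 μL total → factor 730/180 = 4.0556
Step 6: 85 μL brought to 1800 μL → factor 1800/85 = 21.176
Step 7: 140 μL + 1100 μL = 1240 μL total → factor 1240/140 = 8.8571
Overall dilution factor = 67.154 × 26.455 × 16 × 5.7333 × 4.0556 × 21.176 × 8.8571 = 1.2396 × 10^8
Final = 8.00 mg/mL / 1.2396 × 10^8 = 6.453 × 10^-8 mg/mL = 0.0645 ng/mL

0.0645 ng/mL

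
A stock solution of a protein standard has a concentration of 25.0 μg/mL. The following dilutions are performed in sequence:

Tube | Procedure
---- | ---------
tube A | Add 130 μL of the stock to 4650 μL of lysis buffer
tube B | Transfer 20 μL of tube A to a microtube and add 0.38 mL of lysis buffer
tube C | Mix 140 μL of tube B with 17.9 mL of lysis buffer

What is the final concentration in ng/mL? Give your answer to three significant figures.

Step 1: 130 μL + 4650 μL = 4780 μL total → factor 4780/130 = 36.769
Step 2: 20 μL + 0.38 mL = 400 μL total → factor 400/20 = 20
Step 3: 140 μL + 17.9 mL = 18040 μL total → factor 18040/140 = 128.86
Overall dilution factor = 36.769 × 20 × 128.86 = 94760
Final = 25.0 μg/mL / 94760 = 0.0002638 μg/mL = 0.264 ng/mL

0.264 ng/mL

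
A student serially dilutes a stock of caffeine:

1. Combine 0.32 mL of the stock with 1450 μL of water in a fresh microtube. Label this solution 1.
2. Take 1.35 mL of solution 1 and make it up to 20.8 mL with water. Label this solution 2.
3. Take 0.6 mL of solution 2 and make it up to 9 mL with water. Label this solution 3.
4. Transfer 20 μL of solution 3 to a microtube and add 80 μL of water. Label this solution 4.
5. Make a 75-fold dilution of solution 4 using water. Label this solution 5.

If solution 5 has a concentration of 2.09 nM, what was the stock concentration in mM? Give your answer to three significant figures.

Step 1: 0.32 mL + 1450 μL = 1.77 mL total → factor 1.77/0.32 = 5.5312
Step 2: 1.35 mL brought to 20.8 mL → factor 20.8/1.35 = 15.407
Step 3: 0.6 mL brought to 9 mL → factor 9/0.6 = 15
Step 4: 20 μL + 80 μL = 100 μL total → factor 100/20 = 5
Step 5: 75-fold → factor 75
Overall dilution factor = 5.5312 × 15.407 × 15 × 5 × 75 = 4.7938 × 10^5
Stock = 2.09 nM × 4.7938 × 10^5 = 1.002 × 10^6 nM = 1.00 mM

1.00 mM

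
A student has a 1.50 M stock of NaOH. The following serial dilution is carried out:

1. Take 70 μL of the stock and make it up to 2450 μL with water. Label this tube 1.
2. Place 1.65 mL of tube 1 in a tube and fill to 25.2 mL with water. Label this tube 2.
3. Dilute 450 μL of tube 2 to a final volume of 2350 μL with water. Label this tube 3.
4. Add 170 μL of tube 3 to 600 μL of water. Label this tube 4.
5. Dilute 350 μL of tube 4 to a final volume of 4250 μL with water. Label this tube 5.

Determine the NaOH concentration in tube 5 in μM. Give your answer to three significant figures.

9.77 μM

Step 1: 70 μL brought to 2450 μL → factor 2450/70 = 35
Step 2: 1.65 mL brought to 25.2 mL → factor 25.2/1.65 = 15.273
Step 3: 450 μL brought to 2350 μL → factor 2350/450 = 5.2222
Step 4: 170 μL + 600 μL = 770 μL total → factor 770/170 = 4.5294
Step 5: 350 μL brought to 4250 μL → factor 4250/350 = 12.143
Overall dilution factor = 35 × 15.273 × 5.2222 × 4.5294 × 12.143 = 1.5353 × 10^5
Final = 1.50 M / 1.5353 × 10^5 = 9.770 × 10^-6 M = 9.77 μM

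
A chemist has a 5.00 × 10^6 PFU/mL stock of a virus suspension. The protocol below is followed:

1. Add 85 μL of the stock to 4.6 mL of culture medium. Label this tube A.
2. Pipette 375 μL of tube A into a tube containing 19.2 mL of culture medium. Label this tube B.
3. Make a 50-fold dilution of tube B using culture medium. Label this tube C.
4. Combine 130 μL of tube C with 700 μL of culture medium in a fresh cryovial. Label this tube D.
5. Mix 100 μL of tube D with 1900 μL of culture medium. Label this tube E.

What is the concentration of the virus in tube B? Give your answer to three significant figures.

Step 1: 85 μL + 4.6 mL = 4685 μL total → factor 4685/85 = 55.118
Step 2: 375 μL + 19.2 mL = 19575 μL total → factor 19575/375 = 52.2
Dilution factor through tube B = 55.118 × 52.2 = 2877.1
[tube B] = 5.00 × 10^6 PFU/mL / 2877.1 = 1.74 × 10^3 PFU/mL

1.74 × 10^3 PFU/mL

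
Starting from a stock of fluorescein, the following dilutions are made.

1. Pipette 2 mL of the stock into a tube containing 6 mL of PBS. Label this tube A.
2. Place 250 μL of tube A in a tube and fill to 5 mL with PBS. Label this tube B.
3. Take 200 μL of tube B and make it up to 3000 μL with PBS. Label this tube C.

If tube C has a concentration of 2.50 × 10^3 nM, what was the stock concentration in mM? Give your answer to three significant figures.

Step 1: 2 mL + 6 mL = 8 mL total → factor 8/2 = 4
Step 2: 250 μL brought to 5 mL → factor 5000/250 = 20
Step 3: 200 μL brought to 3000 μL → factor 3000/200 = 15
Overall dilution factor = 4 × 20 × 15 = 1200
Stock = 2.50 × 10^3 nM × 1200 = 3.000 × 10^6 nM = 3.00 mM

3.00 mM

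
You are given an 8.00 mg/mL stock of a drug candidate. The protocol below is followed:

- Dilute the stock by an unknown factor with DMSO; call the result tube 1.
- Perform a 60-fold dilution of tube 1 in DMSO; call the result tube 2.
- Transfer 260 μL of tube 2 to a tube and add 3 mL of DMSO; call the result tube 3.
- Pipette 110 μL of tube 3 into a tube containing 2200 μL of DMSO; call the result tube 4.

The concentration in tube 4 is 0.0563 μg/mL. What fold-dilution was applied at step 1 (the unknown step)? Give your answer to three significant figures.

Step 1: unknown factor x
Step 2: 60-fold → factor 60
Step 3: 260 μL + 3 mL = 3260 μL total → factor 3260/260 = 12.538
Step 4: 110 μL + 2200 μL = 2310 μL total → factor 2310/110 = 21
Product of known-step factors = 15798
Overall factor = 8.00 mg/mL / (0.0563 μg/mL) = 1.421 × 10^5
x = 1.421 × 10^5 / 15798 = 8.99

8.99-fold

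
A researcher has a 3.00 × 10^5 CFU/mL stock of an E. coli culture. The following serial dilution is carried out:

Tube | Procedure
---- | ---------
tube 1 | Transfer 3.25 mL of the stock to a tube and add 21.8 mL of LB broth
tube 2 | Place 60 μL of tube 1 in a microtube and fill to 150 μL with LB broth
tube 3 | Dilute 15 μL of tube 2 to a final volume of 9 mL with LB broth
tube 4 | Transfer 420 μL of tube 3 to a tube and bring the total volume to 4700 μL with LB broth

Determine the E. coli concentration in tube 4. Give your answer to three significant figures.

2.32 CFU/mL

Step 1: 3.25 mL + 21.8 mL = 25.05 mL total → factor 25.05/3.25 = 7.7077
Step 2: 60 μL brought to 150 μL → factor 150/60 = 2.5
Step 3: 15 μL brought to 9 mL → factor 9000/15 = 600
Step 4: 420 μL brought to 4700 μL → factor 4700/420 = 11.19
Overall dilution factor = 7.7077 × 2.5 × 600 × 11.19 = 1.2938 × 10^5
Final = 3.00 × 10^5 CFU/mL / 1.2938 × 10^5 = 2.32 CFU/mL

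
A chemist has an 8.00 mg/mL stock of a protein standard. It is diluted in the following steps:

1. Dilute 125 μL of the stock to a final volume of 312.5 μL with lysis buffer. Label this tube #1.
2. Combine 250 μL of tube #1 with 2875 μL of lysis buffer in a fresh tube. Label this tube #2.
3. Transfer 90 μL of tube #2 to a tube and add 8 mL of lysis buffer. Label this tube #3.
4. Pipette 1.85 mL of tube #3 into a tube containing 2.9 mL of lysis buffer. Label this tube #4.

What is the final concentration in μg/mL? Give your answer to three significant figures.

1.11 μg/mL

Step 1: 125 μL brought to 312.5 μL → factor 312.5/125 = 2.5
Step 2: 250 μL + 2875 μL = 3125 μL total → factor 3125/250 = 12.5
Step 3: 90 μL + 8 mL = 8090 μL total → factor 8090/90 = 89.889
Step 4: 1.85 mL + 2.9 mL = 4.75 mL total → factor 4.75/1.85 = 2.5676
Overall dilution factor = 2.5 × 12.5 × 89.889 × 2.5676 = 7212.4
Final = 8.00 mg/mL / 7212.4 = 0.001109 mg/mL = 1.11 μg/mL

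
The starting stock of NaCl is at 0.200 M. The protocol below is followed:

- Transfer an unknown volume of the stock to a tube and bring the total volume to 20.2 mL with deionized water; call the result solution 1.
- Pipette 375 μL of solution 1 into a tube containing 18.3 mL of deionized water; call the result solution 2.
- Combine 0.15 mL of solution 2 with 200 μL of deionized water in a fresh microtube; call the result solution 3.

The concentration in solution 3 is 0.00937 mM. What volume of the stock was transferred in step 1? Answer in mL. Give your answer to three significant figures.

0.110 mL

Step 1: v brought to 20.2 mL → factor = 20.2 mL/v
Step 2: 375 μL + 18.3 mL = 18675 μL total → factor 18675/375 = 49.8
Step 3: 0.15 mL + 200 μL = 0.35 mL total → factor 0.35/0.15 = 2.3333
Product of known-step factors = 116.2
Overall factor = 0.200 M / (0.00937 mM) = 21345
Step-1 factor = 21345 / 116.2 = 183.69
v = 20.2 mL / 183.69 = 0.110 mL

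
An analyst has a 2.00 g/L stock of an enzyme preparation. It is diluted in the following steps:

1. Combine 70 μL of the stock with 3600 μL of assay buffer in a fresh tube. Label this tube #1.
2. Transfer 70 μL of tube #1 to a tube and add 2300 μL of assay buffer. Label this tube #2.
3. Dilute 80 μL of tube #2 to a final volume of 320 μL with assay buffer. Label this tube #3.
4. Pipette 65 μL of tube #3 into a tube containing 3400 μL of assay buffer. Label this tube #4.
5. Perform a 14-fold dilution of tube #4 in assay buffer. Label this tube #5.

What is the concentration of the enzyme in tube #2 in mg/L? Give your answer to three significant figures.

Step 1: 70 μL + 3600 μL = 3670 μL total → factor 3670/70 = 52.429
Step 2: 70 μL + 2300 μL = 2370 μL total → factor 2370/70 = 33.857
Dilution factor through tube #2 = 52.429 × 33.857 = 1775.1
[tube #2] = 2.00 g/L / 1775.1 = 0.001127 g/L = 1.13 mg/L

1.13 mg/L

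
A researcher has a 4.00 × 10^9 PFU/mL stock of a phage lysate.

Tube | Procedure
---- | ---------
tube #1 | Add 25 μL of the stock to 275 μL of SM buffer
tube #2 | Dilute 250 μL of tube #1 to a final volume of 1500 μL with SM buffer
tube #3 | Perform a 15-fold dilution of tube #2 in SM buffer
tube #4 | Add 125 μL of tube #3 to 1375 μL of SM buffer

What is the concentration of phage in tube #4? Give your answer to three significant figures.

Step 1: 25 μL + 275 μL = 300 μL total → factor 300/25 = 12
Step 2: 250 μL brought to 1500 μL → factor 1500/250 = 6
Step 3: 15-fold → factor 15
Step 4: 125 μL + 1375 μL = 1500 μL total → factor 1500/125 = 12
Overall dilution factor = 12 × 6 × 15 × 12 = 12960
Final = 4.00 × 10^9 PFU/mL / 12960 = 3.09 × 10^5 PFU/mL

3.09 × 10^5 PFU/mL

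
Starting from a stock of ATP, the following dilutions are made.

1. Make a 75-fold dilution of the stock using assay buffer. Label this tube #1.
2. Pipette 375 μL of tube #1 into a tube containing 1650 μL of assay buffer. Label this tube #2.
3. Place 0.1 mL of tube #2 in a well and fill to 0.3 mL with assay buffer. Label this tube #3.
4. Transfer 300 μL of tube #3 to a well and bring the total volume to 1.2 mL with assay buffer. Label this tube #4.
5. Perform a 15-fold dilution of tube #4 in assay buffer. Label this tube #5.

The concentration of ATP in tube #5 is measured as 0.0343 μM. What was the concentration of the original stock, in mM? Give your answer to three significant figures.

Step 1: 75-fold → factor 75
Step 2: 375 μL + 1650 μL = 2025 μL total → factor 2025/375 = 5.4
Step 3: 0.1 mL brought to 0.3 mL → factor 0.3/0.1 = 3
Step 4: 300 μL brought to 1.2 mL → factor 1200/300 = 4
Step 5: 15-fold → factor 15
Overall dilution factor = 75 × 5.4 × 3 × 4 × 15 = 72900
Stock = 0.0343 μM × 72900 = 2500 μM = 2.50 mM

2.50 mM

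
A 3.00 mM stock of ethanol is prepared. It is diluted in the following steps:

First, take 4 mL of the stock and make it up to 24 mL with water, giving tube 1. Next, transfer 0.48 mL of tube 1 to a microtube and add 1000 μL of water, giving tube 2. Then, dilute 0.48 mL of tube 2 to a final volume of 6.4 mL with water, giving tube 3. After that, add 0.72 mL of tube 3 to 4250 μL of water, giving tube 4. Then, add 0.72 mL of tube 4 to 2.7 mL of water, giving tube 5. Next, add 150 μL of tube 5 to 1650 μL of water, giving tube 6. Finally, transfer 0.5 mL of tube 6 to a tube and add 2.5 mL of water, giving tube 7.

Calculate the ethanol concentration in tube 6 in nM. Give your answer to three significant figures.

30.9 nM

Step 1: 4 mL brought to 24 mL → factor 24/4 = 6
Step 2: 0.48 mL + 1000 μL = 1.48 mL total → factor 1.48/0.48 = 3.0833
Step 3: 0.48 mL brought to 6.4 mL → factor 6.4/0.48 = 13.333
Step 4: 0.72 mL + 4250 μL = 4.97 mL total → factor 4.97/0.72 = 6.9028
Step 5: 0.72 mL + 2.7 mL = 3.42 mL total → factor 3.42/0.72 = 4.75
Step 6: 150 μL + 1650 μL = 1800 μL total → factor 1800/150 = 12
Dilution factor through tube 6 = 6 × 3.0833 × 13.333 × 6.9028 × 4.75 × 12 = 97053
[tube 6] = 3.00 mM / 97053 = 3.091 × 10^-5 mM = 30.9 nM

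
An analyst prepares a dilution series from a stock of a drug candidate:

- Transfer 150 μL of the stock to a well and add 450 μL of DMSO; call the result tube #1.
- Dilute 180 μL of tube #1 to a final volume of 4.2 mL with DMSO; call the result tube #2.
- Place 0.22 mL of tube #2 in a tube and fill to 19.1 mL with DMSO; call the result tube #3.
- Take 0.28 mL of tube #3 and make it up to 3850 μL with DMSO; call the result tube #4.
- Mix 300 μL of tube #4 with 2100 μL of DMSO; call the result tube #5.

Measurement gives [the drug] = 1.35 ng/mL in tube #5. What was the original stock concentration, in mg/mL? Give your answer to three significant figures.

1.20 mg/mL

Step 1: 150 μL + 450 μL = 600 μL total → factor 600/150 = 4
Step 2: 180 μL brought to 4.2 mL → factor 4200/180 = 23.333
Step 3: 0.22 mL brought to 19.1 mL → factor 19.1/0.22 = 86.818
Step 4: 0.28 mL brought to 3850 μL → factor 3.85/0.28 = 13.75
Step 5: 300 μL + 2100 μL = 2400 μL total → factor 2400/300 = 8
Overall dilution factor = 4 × 23.333 × 86.818 × 13.75 × 8 = 8.9133 × 10^5
Stock = 1.35 ng/mL × 8.9133 × 10^5 = 1.203 × 10^6 ng/mL = 1.20 mg/mL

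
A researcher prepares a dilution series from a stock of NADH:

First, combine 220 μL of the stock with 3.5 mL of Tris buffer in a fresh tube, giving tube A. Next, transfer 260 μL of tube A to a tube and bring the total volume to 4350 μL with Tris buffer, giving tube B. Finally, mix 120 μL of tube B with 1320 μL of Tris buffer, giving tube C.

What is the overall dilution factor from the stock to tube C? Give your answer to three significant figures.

3.39 × 10^3

Step 1: 220 μL + 3.5 mL = 3720 μL total → factor 3720/220 = 16.909
Step 2: 260 μL brought to 4350 μL → factor 4350/260 = 16.731
Step 3: 120 μL + 1320 μL = 1440 μL total → factor 1440/120 = 12
Overall dilution factor = 16.909 × 16.731 × 12 = 3394.8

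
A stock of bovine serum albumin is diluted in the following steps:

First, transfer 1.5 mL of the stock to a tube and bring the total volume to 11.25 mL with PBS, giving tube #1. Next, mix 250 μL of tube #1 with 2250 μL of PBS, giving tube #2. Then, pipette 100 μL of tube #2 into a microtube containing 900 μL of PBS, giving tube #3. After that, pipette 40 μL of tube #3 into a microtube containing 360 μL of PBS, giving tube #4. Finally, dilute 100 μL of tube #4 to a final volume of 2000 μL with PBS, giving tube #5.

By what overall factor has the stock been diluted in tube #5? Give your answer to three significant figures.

Step 1: 1.5 mL brought to 11.25 mL → factor 11.25/1.5 = 7.5
Step 2: 250 μL + 2250 μL = 2500 μL total → factor 2500/250 = 10
Step 3: 100 μL + 900 μL = 1000 μL total → factor 1000/100 = 10
Step 4: 40 μL + 360 μL = 400 μL total → factor 400/40 = 10
Step 5: 100 μL brought to 2000 μL → factor 2000/100 = 20
Overall dilution factor = 7.5 × 10 × 10 × 10 × 20 = 1.5 × 10^5

1.50 × 10^5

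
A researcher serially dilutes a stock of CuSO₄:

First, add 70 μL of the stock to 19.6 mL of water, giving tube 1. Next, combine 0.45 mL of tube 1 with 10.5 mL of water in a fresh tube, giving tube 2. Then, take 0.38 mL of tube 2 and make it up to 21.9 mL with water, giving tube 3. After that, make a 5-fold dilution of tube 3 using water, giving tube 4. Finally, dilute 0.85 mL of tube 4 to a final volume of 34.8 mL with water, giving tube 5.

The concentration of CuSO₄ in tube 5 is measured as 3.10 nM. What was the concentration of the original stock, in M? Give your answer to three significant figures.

0.250 M

Step 1: 70 μL + 19.6 mL = 19670 μL total → factor 19670/70 = 281
Step 2: 0.45 mL + 10.5 mL = 10.95 mL total → factor 10.95/0.45 = 24.333
Step 3: 0.38 mL brought to 21.9 mL → factor 21.9/0.38 = 57.632
Step 4: 5-fold → factor 5
Step 5: 0.85 mL brought to 34.8 mL → factor 34.8/0.85 = 40.941
Overall dilution factor = 281 × 24.333 × 57.632 × 5 × 40.941 = 8.0668 × 10^7
Stock = 3.10 nM × 8.0668 × 10^7 = 2.501 × 10^8 nM = 0.250 M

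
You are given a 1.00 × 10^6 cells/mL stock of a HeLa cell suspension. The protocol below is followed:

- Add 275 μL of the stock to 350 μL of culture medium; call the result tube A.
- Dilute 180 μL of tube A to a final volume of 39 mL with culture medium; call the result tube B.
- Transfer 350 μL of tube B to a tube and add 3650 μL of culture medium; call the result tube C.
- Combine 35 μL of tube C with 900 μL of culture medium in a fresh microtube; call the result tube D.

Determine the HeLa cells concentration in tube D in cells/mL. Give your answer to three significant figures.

6.65 cells/mL

Step 1: 275 μL + 350 μL = 625 μL total → factor 625/275 = 2.2727
Step 2: 180 μL brought to 39 mL → factor 39000/180 = 216.67
Step 3: 350 μL + 3650 μL = 4000 μL total → factor 4000/350 = 11.429
Step 4: 35 μL + 900 μL = 935 μL total → factor 935/35 = 26.714
Overall dilution factor = 2.2727 × 216.67 × 11.429 × 26.714 = 1.5034 × 10^5
Final = 1.00 × 10^6 cells/mL / 1.5034 × 10^5 = 6.65 cells/mL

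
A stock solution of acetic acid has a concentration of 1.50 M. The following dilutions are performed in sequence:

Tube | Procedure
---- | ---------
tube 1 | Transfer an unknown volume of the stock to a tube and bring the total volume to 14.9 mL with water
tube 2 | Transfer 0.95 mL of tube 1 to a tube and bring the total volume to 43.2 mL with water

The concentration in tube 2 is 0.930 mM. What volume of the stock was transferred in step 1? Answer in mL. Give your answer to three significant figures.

Step 1: v brought to 14.9 mL → factor = 14.9 mL/v
Step 2: 0.95 mL brought to 43.2 mL → factor 43.2/0.95 = 45.474
Product of known-step factors = 45.474
Overall factor = 1.50 M / (0.930 mM) = 1612.9
Step-1 factor = 1612.9 / 45.474 = 35.469
v = 14.9 mL / 35.469 = 0.420 mL

0.420 mL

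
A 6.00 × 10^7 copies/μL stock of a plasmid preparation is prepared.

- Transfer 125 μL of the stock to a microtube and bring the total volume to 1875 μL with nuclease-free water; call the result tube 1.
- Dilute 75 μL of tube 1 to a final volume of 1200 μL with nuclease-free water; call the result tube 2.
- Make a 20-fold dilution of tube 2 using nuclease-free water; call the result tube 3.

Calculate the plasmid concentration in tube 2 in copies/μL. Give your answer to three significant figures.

2.50 × 10^5 copies/μL

Step 1: 125 μL brought to 1875 μL → factor 1875/125 = 15
Step 2: 75 μL brought to 1200 μL → factor 1200/75 = 16
Dilution factor through tube 2 = 15 × 16 = 240
[tube 2] = 6.00 × 10^7 copies/μL / 240 = 2.50 × 10^5 copies/μL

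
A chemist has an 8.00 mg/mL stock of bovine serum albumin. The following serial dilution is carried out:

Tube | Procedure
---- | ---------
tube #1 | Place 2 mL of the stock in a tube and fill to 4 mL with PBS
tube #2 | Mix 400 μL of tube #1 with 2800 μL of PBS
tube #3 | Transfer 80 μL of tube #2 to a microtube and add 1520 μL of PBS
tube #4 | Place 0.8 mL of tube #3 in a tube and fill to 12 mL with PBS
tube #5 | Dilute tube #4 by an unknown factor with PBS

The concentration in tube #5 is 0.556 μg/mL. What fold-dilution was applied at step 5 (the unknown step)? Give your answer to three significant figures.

3.00-fold

Step 1: 2 mL brought to 4 mL → factor 4/2 = 2
Step 2: 400 μL + 2800 μL = 3200 μL total → factor 3200/400 = 8
Step 3: 80 μL + 1520 μL = 1600 μL total → factor 1600/80 = 20
Step 4: 0.8 mL brought to 12 mL → factor 12/0.8 = 15
Step 5: unknown factor x
Product of known-step factors = 4800
Overall factor = 8.00 mg/mL / (0.556 μg/mL) = 14388
x = 14388 / 4800 = 3.00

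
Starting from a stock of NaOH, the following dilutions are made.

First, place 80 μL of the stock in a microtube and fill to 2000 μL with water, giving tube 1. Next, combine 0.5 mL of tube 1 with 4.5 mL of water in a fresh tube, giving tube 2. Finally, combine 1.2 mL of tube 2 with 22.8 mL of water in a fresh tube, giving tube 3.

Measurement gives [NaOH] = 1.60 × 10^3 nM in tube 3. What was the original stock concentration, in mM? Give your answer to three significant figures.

Step 1: 80 μL brought to 2000 μL → factor 2000/80 = 25
Step 2: 0.5 mL + 4.5 mL = 5 mL total → factor 5/0.5 = 10
Step 3: 1.2 mL + 22.8 mL = 24 mL total → factor 24/1.2 = 20
Overall dilution factor = 25 × 10 × 20 = 5000
Stock = 1.60 × 10^3 nM × 5000 = 8.000 × 10^6 nM = 8.00 mM

8.00 mM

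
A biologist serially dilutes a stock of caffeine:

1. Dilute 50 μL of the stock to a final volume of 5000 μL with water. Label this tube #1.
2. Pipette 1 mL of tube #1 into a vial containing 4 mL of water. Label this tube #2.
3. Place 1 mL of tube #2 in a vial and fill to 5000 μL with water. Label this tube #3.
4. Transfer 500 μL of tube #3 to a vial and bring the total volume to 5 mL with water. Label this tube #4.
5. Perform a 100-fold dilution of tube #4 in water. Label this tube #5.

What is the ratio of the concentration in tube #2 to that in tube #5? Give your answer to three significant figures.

5.00 × 10^3

Step 1: 50 μL brought to 5000 μL → factor 5000/50 = 100
Step 2: 1 mL + 4 mL = 5 mL total → factor 5/1 = 5
Step 3: 1 mL brought to 5000 μL → factor 5/1 = 5
Step 4: 500 μL brought to 5 mL → factor 5000/500 = 10
Step 5: 100-fold → factor 100
Dilution factor to tube #2 = 500; to tube #5 = 2.5 × 10^6
[tube #2]/[tube #5] = (factor to tube #5)/(factor to tube #2) = 2.5 × 10^6/500 = 5.00 × 10^3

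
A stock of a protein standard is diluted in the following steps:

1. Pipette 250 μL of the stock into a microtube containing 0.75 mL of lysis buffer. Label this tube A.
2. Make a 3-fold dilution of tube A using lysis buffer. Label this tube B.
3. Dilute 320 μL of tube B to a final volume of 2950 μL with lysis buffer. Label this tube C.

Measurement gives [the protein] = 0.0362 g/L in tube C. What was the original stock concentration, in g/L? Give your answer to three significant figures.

4.00 g/L

Step 1: 250 μL + 0.75 mL = 1000 μL total → factor 1000/250 = 4
Step 2: 3-fold → factor 3
Step 3: 320 μL brought to 2950 μL → factor 2950/320 = 9.2188
Overall dilution factor = 4 × 3 × 9.2188 = 110.62
Stock = 0.0362 g/L × 110.62 = 4.00 g/L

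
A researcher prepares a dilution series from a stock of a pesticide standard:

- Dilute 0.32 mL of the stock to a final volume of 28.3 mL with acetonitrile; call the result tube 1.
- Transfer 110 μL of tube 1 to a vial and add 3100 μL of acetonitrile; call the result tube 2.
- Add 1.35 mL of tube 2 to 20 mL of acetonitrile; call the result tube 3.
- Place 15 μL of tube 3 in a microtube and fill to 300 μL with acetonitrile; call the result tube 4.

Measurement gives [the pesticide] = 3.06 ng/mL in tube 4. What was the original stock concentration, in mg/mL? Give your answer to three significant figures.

2.50 mg/mL

Step 1: 0.32 mL brought to 28.3 mL → factor 28.3/0.32 = 88.438
Step 2: 110 μL + 3100 μL = 3210 μL total → factor 3210/110 = 29.182
Step 3: 1.35 mL + 20 mL = 21.35 mL total → factor 21.35/1.35 = 15.815
Step 4: 15 μL brought to 300 μL → factor 300/15 = 20
Overall dilution factor = 88.438 × 29.182 × 15.815 × 20 = 8.1629 × 10^5
Stock = 3.06 ng/mL × 8.1629 × 10^5 = 2.498 × 10^6 ng/mL = 2.50 mg/mL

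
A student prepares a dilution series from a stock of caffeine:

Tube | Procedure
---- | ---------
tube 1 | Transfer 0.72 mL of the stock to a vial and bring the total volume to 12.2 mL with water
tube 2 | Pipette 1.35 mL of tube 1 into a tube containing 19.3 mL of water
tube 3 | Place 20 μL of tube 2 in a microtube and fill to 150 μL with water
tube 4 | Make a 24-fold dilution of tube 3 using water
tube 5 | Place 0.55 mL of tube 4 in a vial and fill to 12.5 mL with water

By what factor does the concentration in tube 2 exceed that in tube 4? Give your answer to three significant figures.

Step 1: 0.72 mL brought to 12.2 mL → factor 12.2/0.72 = 16.944
Step 2: 1.35 mL + 19.3 mL = 20.65 mL total → factor 20.65/1.35 = 15.296
Step 3: 20 μL brought to 150 μL → factor 150/20 = 7.5
Step 4: 24-fold → factor 24
Dilution factor to tube 2 = 259.19; to tube 4 = 46654
[tube 2]/[tube 4] = (factor to tube 4)/(factor to tube 2) = 46654/259.19 = 180

180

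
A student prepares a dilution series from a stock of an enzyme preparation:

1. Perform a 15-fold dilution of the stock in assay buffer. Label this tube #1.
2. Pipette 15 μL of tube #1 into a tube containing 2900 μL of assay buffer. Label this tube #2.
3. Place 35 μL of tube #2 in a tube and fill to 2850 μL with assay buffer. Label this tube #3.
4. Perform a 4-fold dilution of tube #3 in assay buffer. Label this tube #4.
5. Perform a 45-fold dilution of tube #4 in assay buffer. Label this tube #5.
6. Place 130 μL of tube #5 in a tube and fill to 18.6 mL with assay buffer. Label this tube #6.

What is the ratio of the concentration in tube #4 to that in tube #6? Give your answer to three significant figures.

6.44 × 10^3

Step 1: 15-fold → factor 15
Step 2: 15 μL + 2900 μL = 2915 μL total → factor 2915/15 = 194.33
Step 3: 35 μL brought to 2850 μL → factor 2850/35 = 81.429
Step 4: 4-fold → factor 4
Step 5: 45-fold → factor 45
Step 6: 130 μL brought to 18.6 mL → factor 18600/130 = 143.08
Dilution factor to tube #4 = 9.4946 × 10^5; to tube #6 = 6.113 × 10^9
[tube #4]/[tube #6] = (factor to tube #6)/(factor to tube #4) = 6.113 × 10^9/9.4946 × 10^5 = 6.44 × 10^3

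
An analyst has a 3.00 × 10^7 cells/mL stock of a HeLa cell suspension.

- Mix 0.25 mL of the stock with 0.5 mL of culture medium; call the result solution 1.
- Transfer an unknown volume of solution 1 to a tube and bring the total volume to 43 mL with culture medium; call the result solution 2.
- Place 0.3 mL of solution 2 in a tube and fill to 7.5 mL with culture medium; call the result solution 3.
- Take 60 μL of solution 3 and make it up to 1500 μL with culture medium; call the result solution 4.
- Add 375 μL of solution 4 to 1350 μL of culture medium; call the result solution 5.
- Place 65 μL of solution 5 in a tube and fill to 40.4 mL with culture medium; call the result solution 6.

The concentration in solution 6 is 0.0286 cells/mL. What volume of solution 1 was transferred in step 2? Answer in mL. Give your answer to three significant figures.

Step 1: 0.25 mL + 0.5 mL = 0.75 mL total → factor 0.75/0.25 = 3
Step 2: v brought to 43 mL → factor = 43 mL/v
Step 3: 0.3 mL brought to 7.5 mL → factor 7.5/0.3 = 25
Step 4: 60 μL brought to 1500 μL → factor 1500/60 = 25
Step 5: 375 μL + 1350 μL = 1725 μL total → factor 1725/375 = 4.6
Step 6: 65 μL brought to 40.4 mL → factor 40400/65 = 621.54
Product of known-step factors = 5.3608 × 10^6
Overall factor = 3.00 × 10^7 cells/mL / (0.0286 cells/mL) = 1.049 × 10^9
Step-2 factor = 1.049 × 10^9 / 5.3608 × 10^6 = 195.67
v = 43 mL / 195.67 = 0.220 mL

0.220 mL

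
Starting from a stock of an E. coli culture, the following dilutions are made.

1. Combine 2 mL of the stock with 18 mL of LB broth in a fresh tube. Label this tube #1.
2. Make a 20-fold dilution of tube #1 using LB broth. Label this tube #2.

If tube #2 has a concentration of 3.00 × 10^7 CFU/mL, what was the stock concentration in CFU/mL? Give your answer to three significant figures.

6.00 × 10^9 CFU/mL

Step 1: 2 mL + 18 mL = 20 mL total → factor 20/2 = 10
Step 2: 20-fold → factor 20
Overall dilution factor = 10 × 20 = 200
Stock = 3.00 × 10^7 CFU/mL × 200 = 6.00 × 10^9 CFU/mL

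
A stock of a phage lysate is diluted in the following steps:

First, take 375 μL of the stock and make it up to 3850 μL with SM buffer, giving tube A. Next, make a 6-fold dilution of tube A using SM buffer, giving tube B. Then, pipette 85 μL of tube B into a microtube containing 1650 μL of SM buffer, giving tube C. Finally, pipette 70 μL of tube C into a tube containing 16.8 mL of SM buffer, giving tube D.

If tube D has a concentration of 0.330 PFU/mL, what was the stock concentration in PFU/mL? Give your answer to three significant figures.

1.00 × 10^5 PFU/mL

Step 1: 375 μL brought to 3850 μL → factor 3850/375 = 10.267
Step 2: 6-fold → factor 6
Step 3: 85 μL + 1650 μL = 1735 μL total → factor 1735/85 = 20.412
Step 4: 70 μL + 16.8 mL = 16870 μL total → factor 16870/70 = 241
Overall dilution factor = 10.267 × 6 × 20.412 × 241 = 3.0302 × 10^5
Stock = 0.330 PFU/mL × 3.0302 × 10^5 = 1.00 × 10^5 PFU/mL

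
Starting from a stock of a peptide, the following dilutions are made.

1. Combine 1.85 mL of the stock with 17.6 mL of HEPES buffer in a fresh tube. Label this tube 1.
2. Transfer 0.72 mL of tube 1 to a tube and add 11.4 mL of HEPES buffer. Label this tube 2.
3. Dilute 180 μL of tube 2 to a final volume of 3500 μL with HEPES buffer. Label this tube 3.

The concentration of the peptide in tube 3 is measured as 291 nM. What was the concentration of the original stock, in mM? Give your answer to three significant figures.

Step 1: 1.85 mL + 17.6 mL = 19.45 mL total → factor 19.45/1.85 = 10.514
Step 2: 0.72 mL + 11.4 mL = 12.12 mL total → factor 12.12/0.72 = 16.833
Step 3: 180 μL brought to 3500 μL → factor 3500/180 = 19.444
Overall dilution factor = 10.514 × 16.833 × 19.444 = 3441.2
Stock = 291 nM × 3441.2 = 1.001 × 10^6 nM = 1.00 mM

1.00 mM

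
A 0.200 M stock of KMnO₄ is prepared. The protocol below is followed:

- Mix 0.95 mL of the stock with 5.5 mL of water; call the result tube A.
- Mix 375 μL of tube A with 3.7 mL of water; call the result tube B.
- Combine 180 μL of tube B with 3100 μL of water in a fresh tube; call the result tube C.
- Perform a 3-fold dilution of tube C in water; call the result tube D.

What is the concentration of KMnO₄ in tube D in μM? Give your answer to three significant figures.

49.6 μM

Step 1: 0.95 mL + 5.5 mL = 6.45 mL total → factor 6.45/0.95 = 6.7895
Step 2: 375 μL + 3.7 mL = 4075 μL total → factor 4075/375 = 10.867
Step 3: 180 μL + 3100 μL = 3280 μL total → factor 3280/180 = 18.222
Step 4: 3-fold → factor 3
Overall dilution factor = 6.7895 × 10.867 × 18.222 × 3 = 4033.2
Final = 0.200 M / 4033.2 = 4.959 × 10^-5 M = 49.6 μM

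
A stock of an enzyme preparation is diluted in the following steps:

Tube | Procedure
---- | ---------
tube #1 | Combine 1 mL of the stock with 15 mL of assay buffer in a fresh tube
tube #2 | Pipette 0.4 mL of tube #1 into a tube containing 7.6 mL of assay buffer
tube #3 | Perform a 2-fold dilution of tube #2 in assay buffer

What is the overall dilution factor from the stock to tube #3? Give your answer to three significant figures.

640

Step 1: 1 mL + 15 mL = 16 mL total → factor 16/1 = 16
Step 2: 0.4 mL + 7.6 mL = 8 mL total → factor 8/0.4 = 20
Step 3: 2-fold → factor 2
Overall dilution factor = 16 × 20 × 2 = 640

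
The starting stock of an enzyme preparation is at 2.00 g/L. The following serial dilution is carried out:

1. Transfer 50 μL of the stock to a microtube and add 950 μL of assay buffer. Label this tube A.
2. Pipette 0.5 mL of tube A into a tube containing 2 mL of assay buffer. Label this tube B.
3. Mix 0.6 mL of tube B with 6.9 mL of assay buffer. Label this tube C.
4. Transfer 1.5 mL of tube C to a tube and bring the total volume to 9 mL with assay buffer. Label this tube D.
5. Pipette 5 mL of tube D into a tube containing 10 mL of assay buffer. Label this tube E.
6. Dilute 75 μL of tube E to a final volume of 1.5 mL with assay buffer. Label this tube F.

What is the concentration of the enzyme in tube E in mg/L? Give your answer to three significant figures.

Step 1: 50 μL + 950 μL = 1000 μL total → factor 1000/50 = 20
Step 2: 0.5 mL + 2 mL = 2.5 mL total → factor 2.5/0.5 = 5
Step 3: 0.6 mL + 6.9 mL = 7.5 mL total → factor 7.5/0.6 = 12.5
Step 4: 1.5 mL brought to 9 mL → factor 9/1.5 = 6
Step 5: 5 mL + 10 mL = 15 mL total → factor 15/5 = 3
Dilution factor through tube E = 20 × 5 × 12.5 × 6 × 3 = 22500
[tube E] = 2.00 g/L / 22500 = 8.889 × 10^-5 g/L = 0.0889 mg/L

0.0889 mg/L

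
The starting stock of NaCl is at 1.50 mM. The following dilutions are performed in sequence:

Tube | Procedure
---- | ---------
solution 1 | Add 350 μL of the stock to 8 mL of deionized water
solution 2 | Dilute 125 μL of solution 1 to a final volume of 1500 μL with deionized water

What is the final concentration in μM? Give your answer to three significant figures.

5.24 μM

Step 1: 350 μL + 8 mL = 8350 μL total → factor 8350/350 = 23.857
Step 2: 125 μL brought to 1500 μL → factor 1500/125 = 12
Overall dilution factor = 23.857 × 12 = 286.29
Final = 1.50 mM / 286.29 = 0.005240 mM = 5.24 μM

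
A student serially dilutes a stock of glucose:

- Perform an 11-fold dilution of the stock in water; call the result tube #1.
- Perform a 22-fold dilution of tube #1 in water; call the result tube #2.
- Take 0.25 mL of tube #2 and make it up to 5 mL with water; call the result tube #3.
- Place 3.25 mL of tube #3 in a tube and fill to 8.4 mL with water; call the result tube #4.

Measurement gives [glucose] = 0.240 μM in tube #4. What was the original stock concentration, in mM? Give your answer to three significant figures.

3.00 mM

Step 1: 11-fold → factor 11
Step 2: 22-fold → factor 22
Step 3: 0.25 mL brought to 5 mL → factor 5/0.25 = 20
Step 4: 3.25 mL brought to 8.4 mL → factor 8.4/3.25 = 2.5846
Overall dilution factor = 11 × 22 × 20 × 2.5846 = 12510
Stock = 0.240 μM × 12510 = 3002 μM = 3.00 mM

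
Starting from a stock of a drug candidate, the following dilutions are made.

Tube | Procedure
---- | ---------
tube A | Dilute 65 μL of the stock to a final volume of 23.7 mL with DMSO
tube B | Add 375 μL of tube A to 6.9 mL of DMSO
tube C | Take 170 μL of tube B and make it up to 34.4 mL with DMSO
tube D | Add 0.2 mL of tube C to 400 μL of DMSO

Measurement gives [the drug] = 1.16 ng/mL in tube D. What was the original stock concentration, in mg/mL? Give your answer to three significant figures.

Step 1: 65 μL brought to 23.7 mL → factor 23700/65 = 364.62
Step 2: 375 μL + 6.9 mL = 7275 μL total → factor 7275/375 = 19.4
Step 3: 170 μL brought to 34.4 mL → factor 34400/170 = 202.35
Step 4: 0.2 mL + 400 μL = 0.6 mL total → factor 0.6/0.2 = 3
Overall dilution factor = 364.62 × 19.4 × 202.35 × 3 = 4.2941 × 10^6
Stock = 1.16 ng/mL × 4.2941 × 10^6 = 4.981 × 10^6 ng/mL = 4.98 mg/mL

4.98 mg/mL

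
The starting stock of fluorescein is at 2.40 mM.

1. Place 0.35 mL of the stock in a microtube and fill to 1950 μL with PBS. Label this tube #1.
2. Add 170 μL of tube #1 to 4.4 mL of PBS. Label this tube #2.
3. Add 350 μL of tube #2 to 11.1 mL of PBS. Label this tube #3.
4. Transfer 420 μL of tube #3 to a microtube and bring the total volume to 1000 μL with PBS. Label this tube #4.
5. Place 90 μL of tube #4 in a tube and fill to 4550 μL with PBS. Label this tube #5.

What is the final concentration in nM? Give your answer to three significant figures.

4.07 nM

Step 1: 0.35 mL brought to 1950 μL → factor 1.95/0.35 = 5.5714
Step 2: 170 μL + 4.4 mL = 4570 μL total → factor 4570/170 = 26.882
Step 3: 350 μL + 11.1 mL = 11450 μL total → factor 11450/350 = 32.714
Step 4: 420 μL brought to 1000 μL → factor 1000/420 = 2.381
Step 5: 90 μL brought to 4550 μL → factor 4550/90 = 50.556
Overall dilution factor = 5.5714 × 26.882 × 32.714 × 2.381 × 50.556 = 5.8978 × 10^5
Final = 2.40 mM / 5.8978 × 10^5 = 4.069 × 10^-6 mM = 4.07 nM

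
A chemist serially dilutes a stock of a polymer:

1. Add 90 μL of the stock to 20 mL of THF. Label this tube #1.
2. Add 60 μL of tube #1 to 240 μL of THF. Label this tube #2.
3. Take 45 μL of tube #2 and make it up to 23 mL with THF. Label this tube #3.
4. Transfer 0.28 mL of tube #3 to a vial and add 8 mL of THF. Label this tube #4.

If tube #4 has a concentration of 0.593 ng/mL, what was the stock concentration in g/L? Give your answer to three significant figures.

Step 1: 90 μL + 20 mL = 20090 μL total → factor 20090/90 = 223.22
Step 2: 60 μL + 240 μL = 300 μL total → factor 300/60 = 5
Step 3: 45 μL brought to 23 mL → factor 23000/45 = 511.11
Step 4: 0.28 mL + 8 mL = 8.28 mL total → factor 8.28/0.28 = 29.571
Overall dilution factor = 223.22 × 5 × 511.11 × 29.571 = 1.6869 × 10^7
Stock = 0.593 ng/mL × 1.6869 × 10^7 = 1.000 × 10^7 ng/mL = 10.0 g/L

10.0 g/L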